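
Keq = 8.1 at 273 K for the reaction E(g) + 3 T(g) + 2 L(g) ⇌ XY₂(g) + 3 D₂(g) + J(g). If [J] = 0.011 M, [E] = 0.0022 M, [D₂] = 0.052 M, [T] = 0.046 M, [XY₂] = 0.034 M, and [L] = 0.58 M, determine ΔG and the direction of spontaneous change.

ΔG = -5.46 kJ/mol; the forward reaction is spontaneous

Q = [XY₂]·[D₂]³·[J] / ([E]·[T]³·[L]²) = (0.034)·(0.052)³·(0.011) / ((0.0022)·(0.046)³·(0.58)²) = 0.730
ΔG = RT ln(Q/Keq) = (8.314 J mol⁻¹ K⁻¹)(273 K) × ln(0.730/8.1)
   = (2.270 kJ/mol)(-2.407) = -5.46 kJ/mol
ΔG < 0, so the forward reaction is spontaneous (proceeds forward).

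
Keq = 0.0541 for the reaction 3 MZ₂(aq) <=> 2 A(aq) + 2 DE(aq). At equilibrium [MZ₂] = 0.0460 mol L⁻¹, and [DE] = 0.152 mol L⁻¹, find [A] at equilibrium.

[A] = 0.0151 mol L⁻¹

At equilibrium, Keq = [A]²·[DE]² / [MZ₂]³ = 0.0541.
([A])²·(0.152)² / (0.0460)³ = 0.0541
[A]² = 2.28×10⁻⁴ ⇒ [A] = 0.0151 mol L⁻¹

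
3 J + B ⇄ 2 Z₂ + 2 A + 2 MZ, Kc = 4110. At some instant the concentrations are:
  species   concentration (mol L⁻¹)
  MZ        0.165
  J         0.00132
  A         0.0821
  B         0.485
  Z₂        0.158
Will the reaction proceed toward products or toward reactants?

at equilibrium

Qc = [Z₂]²·[A]²·[MZ]² / ([J]³·[B]) = (0.158)²·(0.0821)²·(0.165)² / ((0.00132)³·(0.485)) = 4110
Qc = 4110 = Kc, so the system is already at equilibrium.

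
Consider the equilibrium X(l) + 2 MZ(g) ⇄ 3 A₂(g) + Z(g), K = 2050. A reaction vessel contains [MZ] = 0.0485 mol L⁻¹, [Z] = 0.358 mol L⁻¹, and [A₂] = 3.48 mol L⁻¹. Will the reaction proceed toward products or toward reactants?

in the reverse direction

(X is a pure liquid — omitted from Q.)
Q = [A₂]³·[Z] / [MZ]² = (3.48)³·(0.358) / (0.0485)² = 6410
Q = 6410 > K = 2050, so the reverse reaction proceeds.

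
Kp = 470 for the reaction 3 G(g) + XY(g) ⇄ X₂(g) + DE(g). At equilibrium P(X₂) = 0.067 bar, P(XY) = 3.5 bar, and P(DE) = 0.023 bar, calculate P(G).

At equilibrium, Kp = P(X₂)·P(DE) / (P(G)³·P(XY)) = 470.
(0.067)·(0.023) / ((P(G))³·(3.5)) = 470
P(G)³ = 9.37×10⁻⁷ ⇒ P(G) = 0.0098 bar

P(G) = 0.0098 bar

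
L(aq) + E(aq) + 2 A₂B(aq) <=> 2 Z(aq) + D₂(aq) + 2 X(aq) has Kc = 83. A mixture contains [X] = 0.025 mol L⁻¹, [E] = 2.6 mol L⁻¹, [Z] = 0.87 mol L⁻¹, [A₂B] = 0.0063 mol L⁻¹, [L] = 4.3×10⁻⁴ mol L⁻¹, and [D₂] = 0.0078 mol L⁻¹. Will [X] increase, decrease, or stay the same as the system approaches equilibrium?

stay the same

Qc = [Z]²·[D₂]·[X]² / ([L]·[E]·[A₂B]²) = (0.87)²·(0.0078)·(0.025)² / ((4.3×10⁻⁴)·(2.6)·(0.0063)²) = 83
Qc = 83 = Kc; the system is at equilibrium.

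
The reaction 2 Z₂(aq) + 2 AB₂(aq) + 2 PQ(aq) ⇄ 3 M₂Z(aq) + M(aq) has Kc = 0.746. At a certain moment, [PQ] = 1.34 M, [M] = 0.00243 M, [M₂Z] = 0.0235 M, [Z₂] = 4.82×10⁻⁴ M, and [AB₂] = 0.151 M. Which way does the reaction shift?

in the reverse direction

Qc = [M₂Z]³·[M] / ([Z₂]²·[AB₂]²·[PQ]²) = (0.0235)³·(0.00243) / ((4.82×10⁻⁴)²·(0.151)²·(1.34)²) = 3.32
Qc = 3.32 > Kc = 0.746, so the reverse reaction proceeds.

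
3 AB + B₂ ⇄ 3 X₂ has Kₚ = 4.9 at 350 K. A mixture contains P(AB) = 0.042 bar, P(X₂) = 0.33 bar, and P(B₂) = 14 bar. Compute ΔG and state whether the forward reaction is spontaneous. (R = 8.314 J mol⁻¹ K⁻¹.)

Qₚ = P(X₂)³ / (P(AB)³·P(B₂)) = (0.33)³ / ((0.042)³·(14)) = 34.6
ΔG = RT ln(Qₚ/Kₚ) = (8.314 J mol⁻¹ K⁻¹)(350 K) × ln(34.6/4.9)
   = (2.910 kJ/mol)(1.955) = 5.69 kJ/mol
ΔG > 0, so the forward reaction is non-spontaneous (proceeds in reverse).

ΔG = 5.69 kJ/mol; the forward reaction is non-spontaneous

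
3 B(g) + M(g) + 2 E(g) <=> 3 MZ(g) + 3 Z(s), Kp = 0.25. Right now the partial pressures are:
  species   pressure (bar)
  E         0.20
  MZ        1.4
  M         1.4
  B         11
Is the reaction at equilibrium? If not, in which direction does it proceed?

toward products

(Z is a pure solid — omitted from Qp.)
Qp = P(MZ)³ / (P(B)³·P(M)·P(E)²) = (1.4)³ / ((11)³·(1.4)·(0.20)²) = 0.037
Qp = 0.037 < Kp = 0.25, so the forward reaction proceeds.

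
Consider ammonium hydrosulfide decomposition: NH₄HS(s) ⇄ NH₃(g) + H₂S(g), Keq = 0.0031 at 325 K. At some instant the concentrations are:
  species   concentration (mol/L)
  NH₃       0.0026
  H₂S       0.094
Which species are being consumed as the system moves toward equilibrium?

(NH₄HS is a pure solid — omitted from Q.)
Q = [NH₃]·[H₂S] = (0.0026)·(0.094) = 2.4×10⁻⁴
Q = 2.4×10⁻⁴ < Keq = 0.0031: net forward reaction.

NH₄HS (reactants)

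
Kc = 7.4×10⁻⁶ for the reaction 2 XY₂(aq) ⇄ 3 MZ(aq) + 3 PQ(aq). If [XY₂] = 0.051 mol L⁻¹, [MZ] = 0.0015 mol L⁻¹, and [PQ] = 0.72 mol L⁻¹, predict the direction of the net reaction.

Qc = [MZ]³·[PQ]³ / [XY₂]² = (0.0015)³·(0.72)³ / (0.051)² = 4.8×10⁻⁷
Qc = 4.8×10⁻⁷ < Kc = 7.4×10⁻⁶, so the forward reaction proceeds.

to the right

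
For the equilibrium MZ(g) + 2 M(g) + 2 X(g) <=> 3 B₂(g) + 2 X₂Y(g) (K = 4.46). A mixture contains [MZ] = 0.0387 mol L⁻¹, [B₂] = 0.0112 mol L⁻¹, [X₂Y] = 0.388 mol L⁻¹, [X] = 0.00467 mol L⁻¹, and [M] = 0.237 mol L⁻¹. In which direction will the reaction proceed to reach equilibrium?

Q = [B₂]³·[X₂Y]² / ([MZ]·[M]²·[X]²) = (0.0112)³·(0.388)² / ((0.0387)·(0.237)²·(0.00467)²) = 4.46
Q = 4.46 = K, so the system is already at equilibrium.

neither direction; the system is at equilibrium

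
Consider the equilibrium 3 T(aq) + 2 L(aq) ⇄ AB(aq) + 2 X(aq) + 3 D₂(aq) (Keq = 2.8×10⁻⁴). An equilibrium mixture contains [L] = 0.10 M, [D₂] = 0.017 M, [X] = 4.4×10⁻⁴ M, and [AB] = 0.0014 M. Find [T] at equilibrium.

At equilibrium, Keq = [AB]·[X]²·[D₂]³ / ([T]³·[L]²) = 2.8×10⁻⁴.
(0.0014)·(4.4×10⁻⁴)²·(0.017)³ / (([T])³·(0.10)²) = 2.8×10⁻⁴
[T]³ = 4.76×10⁻¹⁰ ⇒ [T] = 7.8×10⁻⁴ M

[T] = 7.8×10⁻⁴ M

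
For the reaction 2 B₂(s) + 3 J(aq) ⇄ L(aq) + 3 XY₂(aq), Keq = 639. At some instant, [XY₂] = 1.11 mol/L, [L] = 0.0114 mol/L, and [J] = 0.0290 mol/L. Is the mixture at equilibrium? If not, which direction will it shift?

yes, at equilibrium

(B₂ is a pure solid — omitted from Q.)
Q = [L]·[XY₂]³ / [J]³ = (0.0114)·(1.11)³ / (0.0290)³ = 639
Q = 639 = Keq; the system is at equilibrium.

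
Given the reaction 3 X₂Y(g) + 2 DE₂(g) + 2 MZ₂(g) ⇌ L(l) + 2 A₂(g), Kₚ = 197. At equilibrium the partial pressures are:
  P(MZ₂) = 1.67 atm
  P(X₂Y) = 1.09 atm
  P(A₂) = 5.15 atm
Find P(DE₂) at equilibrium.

P(DE₂) = 0.193 atm

(L is a pure liquid — omitted from Kₚ.)
At equilibrium, Kₚ = P(A₂)² / (P(X₂Y)³·P(DE₂)²·P(MZ₂)²) = 197.
(5.15)² / ((1.09)³·(P(DE₂))²·(1.67)²) = 197
P(DE₂)² = 0.0373 ⇒ P(DE₂) = 0.193 atm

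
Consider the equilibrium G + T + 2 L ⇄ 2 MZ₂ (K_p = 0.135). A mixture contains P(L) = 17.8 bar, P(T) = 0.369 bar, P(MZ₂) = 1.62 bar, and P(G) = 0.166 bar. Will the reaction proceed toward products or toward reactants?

Q_p = P(MZ₂)² / (P(G)·P(T)·P(L)²) = (1.62)² / ((0.166)·(0.369)·(17.8)²) = 0.135
Q_p = 0.135 = K_p, so the system is already at equilibrium.

neither direction; the system is at equilibrium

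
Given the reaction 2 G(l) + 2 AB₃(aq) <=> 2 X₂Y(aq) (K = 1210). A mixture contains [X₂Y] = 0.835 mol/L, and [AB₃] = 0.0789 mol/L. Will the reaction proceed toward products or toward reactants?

to the right

(G is a pure liquid — omitted from Q.)
Q = [X₂Y]² / [AB₃]² = (0.835)² / (0.0789)² = 112
Q = 112 < K = 1210, so the forward reaction proceeds.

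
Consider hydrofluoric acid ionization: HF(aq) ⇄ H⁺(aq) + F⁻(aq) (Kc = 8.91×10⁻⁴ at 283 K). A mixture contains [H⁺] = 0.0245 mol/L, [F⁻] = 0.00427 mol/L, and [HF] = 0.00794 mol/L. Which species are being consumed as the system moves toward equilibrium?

H⁺, F⁻ (products)

Qc = [H⁺]·[F⁻] / [HF] = (0.0245)·(0.00427) / (0.00794) = 0.0132
Qc = 0.0132 > Kc = 8.91×10⁻⁴: net reverse reaction.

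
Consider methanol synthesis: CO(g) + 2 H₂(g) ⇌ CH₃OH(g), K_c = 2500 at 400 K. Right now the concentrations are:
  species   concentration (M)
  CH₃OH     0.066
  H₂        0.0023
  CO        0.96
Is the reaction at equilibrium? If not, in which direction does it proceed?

in the reverse direction

Q_c = [CH₃OH] / ([CO]·[H₂]²) = (0.066) / ((0.96)·(0.0023)²) = 13000
Q_c = 13000 > K_c = 2500, so the reverse reaction proceeds.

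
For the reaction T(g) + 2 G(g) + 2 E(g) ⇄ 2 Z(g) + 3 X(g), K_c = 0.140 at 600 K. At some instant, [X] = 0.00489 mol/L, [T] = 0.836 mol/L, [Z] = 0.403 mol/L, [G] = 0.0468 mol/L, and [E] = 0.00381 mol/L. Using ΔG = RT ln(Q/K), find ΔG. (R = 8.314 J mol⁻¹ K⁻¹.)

Q_c = [Z]²·[X]³ / ([T]·[G]²·[E]²) = (0.403)²·(0.00489)³ / ((0.836)·(0.0468)²·(0.00381)²) = 0.714
ΔG = RT ln(Q_c/K_c) = (8.314 J mol⁻¹ K⁻¹)(600 K) × ln(0.714/0.140)
   = (4.988 kJ/mol)(1.629) = 8.13 kJ/mol
ΔG > 0, so the forward reaction is non-spontaneous (proceeds in reverse).

ΔG = 8.13 kJ/mol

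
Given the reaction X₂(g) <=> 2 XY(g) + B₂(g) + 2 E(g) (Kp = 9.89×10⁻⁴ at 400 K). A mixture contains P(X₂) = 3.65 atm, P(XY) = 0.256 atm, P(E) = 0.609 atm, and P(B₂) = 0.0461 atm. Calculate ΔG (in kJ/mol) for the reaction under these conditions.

ΔG = -3.89 kJ/mol

Qp = P(XY)²·P(B₂)·P(E)² / P(X₂) = (0.256)²·(0.0461)·(0.609)² / (3.65) = 3.07×10⁻⁴
ΔG = RT ln(Qp/Kp) = (8.314 J mol⁻¹ K⁻¹)(400 K) × ln(3.07×10⁻⁴/9.89×10⁻⁴)
   = (3.326 kJ/mol)(-1.170) = -3.89 kJ/mol
ΔG < 0, so the forward reaction is spontaneous (proceeds forward).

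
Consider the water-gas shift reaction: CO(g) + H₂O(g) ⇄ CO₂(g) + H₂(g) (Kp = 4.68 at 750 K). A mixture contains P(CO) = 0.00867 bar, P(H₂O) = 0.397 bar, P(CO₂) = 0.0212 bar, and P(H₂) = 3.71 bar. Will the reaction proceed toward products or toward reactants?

Qp = P(CO₂)·P(H₂) / (P(CO)·P(H₂O)) = (0.0212)·(3.71) / ((0.00867)·(0.397)) = 22.9
Qp = 22.9 > Kp = 4.68, so the reverse reaction proceeds.

in the reverse direction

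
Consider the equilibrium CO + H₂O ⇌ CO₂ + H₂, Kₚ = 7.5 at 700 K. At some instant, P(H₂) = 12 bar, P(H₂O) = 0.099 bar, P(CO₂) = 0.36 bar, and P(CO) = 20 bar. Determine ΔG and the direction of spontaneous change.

Qₚ = P(CO₂)·P(H₂) / (P(CO)·P(H₂O)) = (0.36)·(12) / ((20)·(0.099)) = 2.18
ΔG = RT ln(Qₚ/Kₚ) = (8.314 J mol⁻¹ K⁻¹)(700 K) × ln(2.18/7.5)
   = (5.820 kJ/mol)(-1.236) = -7.19 kJ/mol
ΔG < 0, so the forward reaction is spontaneous (proceeds forward).

ΔG = -7.19 kJ/mol; the forward reaction is spontaneous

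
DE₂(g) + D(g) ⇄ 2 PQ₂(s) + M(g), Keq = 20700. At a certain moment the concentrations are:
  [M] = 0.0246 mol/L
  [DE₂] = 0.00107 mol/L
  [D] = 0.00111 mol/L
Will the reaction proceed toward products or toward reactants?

at equilibrium

(PQ₂ is a pure solid — omitted from Q.)
Q = [M] / ([DE₂]·[D]) = (0.0246) / ((0.00107)·(0.00111)) = 20700
Q = 20700 = Keq, so the system is already at equilibrium.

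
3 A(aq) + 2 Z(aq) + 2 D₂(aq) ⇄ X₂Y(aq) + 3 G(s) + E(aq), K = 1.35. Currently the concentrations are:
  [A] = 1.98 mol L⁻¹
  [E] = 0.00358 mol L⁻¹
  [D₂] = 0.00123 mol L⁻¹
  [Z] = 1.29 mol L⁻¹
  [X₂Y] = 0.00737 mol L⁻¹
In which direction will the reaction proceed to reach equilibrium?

(G is a pure solid — omitted from Q.)
Q = [X₂Y]·[E] / ([A]³·[Z]²·[D₂]²) = (0.00737)·(0.00358) / ((1.98)³·(1.29)²·(0.00123)²) = 1.35
Q = 1.35 = K, so the system is already at equilibrium.

neither direction; the system is at equilibrium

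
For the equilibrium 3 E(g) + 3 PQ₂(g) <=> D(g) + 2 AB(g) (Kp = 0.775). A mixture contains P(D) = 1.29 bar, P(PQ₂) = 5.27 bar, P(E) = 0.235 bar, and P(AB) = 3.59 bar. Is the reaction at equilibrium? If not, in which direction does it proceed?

Qp = P(D)·P(AB)² / (P(E)³·P(PQ₂)³) = (1.29)·(3.59)² / ((0.235)³·(5.27)³) = 8.75
Qp = 8.75 > Kp = 0.775, so the reverse reaction proceeds.

reverse (toward reactants)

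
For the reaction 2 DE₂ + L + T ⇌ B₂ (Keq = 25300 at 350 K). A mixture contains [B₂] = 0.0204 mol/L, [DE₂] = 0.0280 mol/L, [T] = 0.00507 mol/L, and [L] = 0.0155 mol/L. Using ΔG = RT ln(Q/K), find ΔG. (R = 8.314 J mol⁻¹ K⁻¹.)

Q = [B₂] / ([DE₂]²·[L]·[T]) = (0.0204) / ((0.0280)²·(0.0155)·(0.00507)) = 3.31e5
ΔG = RT ln(Q/Keq) = (8.314 J mol⁻¹ K⁻¹)(350 K) × ln(3.31e5/25300)
   = (2.910 kJ/mol)(2.571) = 7.48 kJ/mol
ΔG > 0, so the forward reaction is non-spontaneous (proceeds in reverse).

ΔG = 7.48 kJ/mol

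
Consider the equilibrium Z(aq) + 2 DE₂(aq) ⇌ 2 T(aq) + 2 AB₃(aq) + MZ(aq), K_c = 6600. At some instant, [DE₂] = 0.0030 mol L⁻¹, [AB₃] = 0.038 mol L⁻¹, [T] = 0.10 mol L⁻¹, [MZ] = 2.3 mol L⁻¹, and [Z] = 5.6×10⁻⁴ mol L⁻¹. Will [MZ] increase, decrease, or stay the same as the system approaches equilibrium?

Q_c = [T]²·[AB₃]²·[MZ] / ([Z]·[DE₂]²) = (0.10)²·(0.038)²·(2.3) / ((5.6×10⁻⁴)·(0.0030)²) = 6600
Q_c = 6600 = K_c; the system is at equilibrium.

stay the same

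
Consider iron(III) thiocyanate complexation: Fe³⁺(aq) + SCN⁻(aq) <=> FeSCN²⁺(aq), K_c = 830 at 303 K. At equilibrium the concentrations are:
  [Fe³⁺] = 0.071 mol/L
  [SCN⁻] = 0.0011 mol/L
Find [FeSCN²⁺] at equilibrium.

[FeSCN²⁺] = 0.065 mol/L

At equilibrium, K_c = [FeSCN²⁺] / ([Fe³⁺]·[SCN⁻]) = 830.
([FeSCN²⁺]) / ((0.071)·(0.0011)) = 830
[FeSCN²⁺] = 0.0648 = 0.065 mol/L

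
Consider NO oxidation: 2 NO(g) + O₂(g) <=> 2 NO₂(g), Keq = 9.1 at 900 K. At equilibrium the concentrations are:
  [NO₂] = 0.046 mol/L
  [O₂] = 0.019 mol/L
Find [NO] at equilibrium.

At equilibrium, Keq = [NO₂]² / ([NO]²·[O₂]) = 9.1.
(0.046)² / (([NO])²·(0.019)) = 9.1
[NO]² = 0.0122 ⇒ [NO] = 0.11 mol/L

[NO] = 0.11 mol/L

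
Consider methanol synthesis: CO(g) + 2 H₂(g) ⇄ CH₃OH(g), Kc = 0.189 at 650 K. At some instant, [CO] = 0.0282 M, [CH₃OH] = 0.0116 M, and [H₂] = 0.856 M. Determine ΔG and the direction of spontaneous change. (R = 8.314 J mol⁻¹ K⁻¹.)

Qc = [CH₃OH] / ([CO]·[H₂]²) = (0.0116) / ((0.0282)·(0.856)²) = 0.561
ΔG = RT ln(Qc/Kc) = (8.314 J mol⁻¹ K⁻¹)(650 K) × ln(0.561/0.189)
   = (5.404 kJ/mol)(1.088) = 5.88 kJ/mol
ΔG > 0, so the forward reaction is non-spontaneous (proceeds in reverse).

ΔG = 5.88 kJ/mol; the forward reaction is non-spontaneous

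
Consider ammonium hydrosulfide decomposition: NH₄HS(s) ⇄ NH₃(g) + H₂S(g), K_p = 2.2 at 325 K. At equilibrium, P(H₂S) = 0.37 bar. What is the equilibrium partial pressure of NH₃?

(NH₄HS is a pure solid — omitted from K_p.)
At equilibrium, K_p = P(NH₃)·P(H₂S) = 2.2.
(P(NH₃))·(0.37) = 2.2
P(NH₃) = 5.95 = 5.9 bar

P(NH₃) = 5.9 bar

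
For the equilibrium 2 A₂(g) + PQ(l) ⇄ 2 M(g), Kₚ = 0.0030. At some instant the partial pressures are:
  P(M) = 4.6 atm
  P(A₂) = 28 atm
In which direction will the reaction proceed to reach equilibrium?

(PQ is a pure liquid — omitted from Qₚ.)
Qₚ = P(M)² / P(A₂)² = (4.6)² / (28)² = 0.027
Qₚ = 0.027 > Kₚ = 0.0030, so the reverse reaction proceeds.

in the reverse direction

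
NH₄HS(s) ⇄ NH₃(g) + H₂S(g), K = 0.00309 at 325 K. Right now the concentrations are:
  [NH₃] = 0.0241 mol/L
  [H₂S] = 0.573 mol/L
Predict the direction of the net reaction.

(NH₄HS is a pure solid — omitted from Q.)
Q = [NH₃]·[H₂S] = (0.0241)·(0.573) = 0.0138
Q = 0.0138 > K = 0.00309, so the reverse reaction proceeds.

to the left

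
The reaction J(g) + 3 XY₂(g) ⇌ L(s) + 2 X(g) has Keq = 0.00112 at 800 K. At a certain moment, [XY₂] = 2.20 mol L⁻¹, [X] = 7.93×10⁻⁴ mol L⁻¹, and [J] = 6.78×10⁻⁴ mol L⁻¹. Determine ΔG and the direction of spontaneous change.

(L is a pure solid — omitted from Q.)
Q = [X]² / ([J]·[XY₂]³) = (7.93×10⁻⁴)² / ((6.78×10⁻⁴)·(2.20)³) = 8.71×10⁻⁵
ΔG = RT ln(Q/Keq) = (8.314 J mol⁻¹ K⁻¹)(800 K) × ln(8.71×10⁻⁵/0.00112)
   = (6.651 kJ/mol)(-2.554) = -17.0 kJ/mol
ΔG < 0, so the forward reaction is spontaneous (proceeds forward).

ΔG = -17.0 kJ/mol; the forward reaction is spontaneous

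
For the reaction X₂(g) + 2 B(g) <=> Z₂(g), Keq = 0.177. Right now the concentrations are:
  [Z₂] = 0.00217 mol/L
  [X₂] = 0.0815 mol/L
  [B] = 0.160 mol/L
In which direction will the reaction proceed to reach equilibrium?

to the left

Q = [Z₂] / ([X₂]·[B]²) = (0.00217) / ((0.0815)·(0.160)²) = 1.04
Q = 1.04 > Keq = 0.177, so the reverse reaction proceeds.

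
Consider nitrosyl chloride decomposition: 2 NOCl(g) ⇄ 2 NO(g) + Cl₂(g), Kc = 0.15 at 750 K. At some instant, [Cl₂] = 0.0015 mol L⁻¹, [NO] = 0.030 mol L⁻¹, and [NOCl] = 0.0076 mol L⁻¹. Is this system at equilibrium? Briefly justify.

no; Q < K, reaction proceeds forward

Qc = [NO]²·[Cl₂] / [NOCl]² = (0.030)²·(0.0015) / (0.0076)² = 0.023
Qc = 0.023 < Kc = 0.15: net forward reaction.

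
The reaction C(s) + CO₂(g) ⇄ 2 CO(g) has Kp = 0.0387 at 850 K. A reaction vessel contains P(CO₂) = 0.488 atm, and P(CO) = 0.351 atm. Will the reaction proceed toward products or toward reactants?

toward reactants

(C is a pure solid — omitted from Qp.)
Qp = P(CO)² / P(CO₂) = (0.351)² / (0.488) = 0.252
Qp = 0.252 > Kp = 0.0387, so the reverse reaction proceeds.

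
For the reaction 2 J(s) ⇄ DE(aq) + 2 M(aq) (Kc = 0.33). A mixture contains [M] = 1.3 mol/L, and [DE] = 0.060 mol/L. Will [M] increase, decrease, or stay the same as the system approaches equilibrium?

increase

(J is a pure solid — omitted from Qc.)
Qc = [DE]·[M]² = (0.060)·(1.3)² = 0.10
Qc = 0.10 < Kc = 0.33: net forward reaction.
M is a product, so it increases.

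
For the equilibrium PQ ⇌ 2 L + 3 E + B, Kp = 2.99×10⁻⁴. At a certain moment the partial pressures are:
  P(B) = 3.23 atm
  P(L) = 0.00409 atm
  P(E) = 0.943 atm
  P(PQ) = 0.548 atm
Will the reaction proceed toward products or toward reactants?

to the right

Qp = P(L)²·P(E)³·P(B) / P(PQ) = (0.00409)²·(0.943)³·(3.23) / (0.548) = 8.27×10⁻⁵
Qp = 8.27×10⁻⁵ < Kp = 2.99×10⁻⁴, so the forward reaction proceeds.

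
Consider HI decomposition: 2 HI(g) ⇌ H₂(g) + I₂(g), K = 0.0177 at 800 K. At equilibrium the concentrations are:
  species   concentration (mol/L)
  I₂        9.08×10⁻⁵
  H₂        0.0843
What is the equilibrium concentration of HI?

At equilibrium, K = [H₂]·[I₂] / [HI]² = 0.0177.
(0.0843)·(9.08×10⁻⁵) / ([HI])² = 0.0177
[HI]² = 4.32×10⁻⁴ ⇒ [HI] = 0.0208 mol/L

[HI] = 0.0208 mol/L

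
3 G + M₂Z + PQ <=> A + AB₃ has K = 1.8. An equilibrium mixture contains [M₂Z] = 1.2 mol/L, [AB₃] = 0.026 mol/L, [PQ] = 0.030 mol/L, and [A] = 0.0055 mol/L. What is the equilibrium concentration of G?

At equilibrium, K = [A]·[AB₃] / ([G]³·[M₂Z]·[PQ]) = 1.8.
(0.0055)·(0.026) / (([G])³·(1.2)·(0.030)) = 1.8
[G]³ = 0.00221 ⇒ [G] = 0.13 mol/L

[G] = 0.13 mol/L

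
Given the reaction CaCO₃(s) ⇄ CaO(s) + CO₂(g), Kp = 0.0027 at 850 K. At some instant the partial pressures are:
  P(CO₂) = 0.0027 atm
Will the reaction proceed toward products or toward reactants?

at equilibrium

(CaCO₃, CaO are pure solids — omitted from Qp.)
Qp = P(CO₂) = 0.0027
Qp = 0.0027 = Kp, so the system is already at equilibrium.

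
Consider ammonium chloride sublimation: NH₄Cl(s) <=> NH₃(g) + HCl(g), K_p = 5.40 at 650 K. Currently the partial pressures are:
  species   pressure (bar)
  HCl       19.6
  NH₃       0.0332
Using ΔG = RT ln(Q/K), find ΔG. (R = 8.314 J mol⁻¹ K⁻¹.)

ΔG = -11.4 kJ/mol

(NH₄Cl is a pure solid — omitted from Q_p.)
Q_p = P(NH₃)·P(HCl) = (0.0332)·(19.6) = 0.651
ΔG = RT ln(Q_p/K_p) = (8.314 J mol⁻¹ K⁻¹)(650 K) × ln(0.651/5.40)
   = (5.404 kJ/mol)(-2.116) = -11.4 kJ/mol
ΔG < 0, so the forward reaction is spontaneous (proceeds forward).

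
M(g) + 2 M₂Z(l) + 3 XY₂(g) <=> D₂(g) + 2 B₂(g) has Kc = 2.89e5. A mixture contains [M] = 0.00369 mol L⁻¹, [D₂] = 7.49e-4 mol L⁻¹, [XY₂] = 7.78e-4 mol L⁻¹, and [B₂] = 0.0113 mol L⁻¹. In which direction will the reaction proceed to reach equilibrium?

toward products

(M₂Z is a pure liquid — omitted from Qc.)
Qc = [D₂]·[B₂]² / ([M]·[XY₂]³) = (7.49e-4)·(0.0113)² / ((0.00369)·(7.78e-4)³) = 55000
Qc = 55000 < Kc = 2.89e5, so the forward reaction proceeds.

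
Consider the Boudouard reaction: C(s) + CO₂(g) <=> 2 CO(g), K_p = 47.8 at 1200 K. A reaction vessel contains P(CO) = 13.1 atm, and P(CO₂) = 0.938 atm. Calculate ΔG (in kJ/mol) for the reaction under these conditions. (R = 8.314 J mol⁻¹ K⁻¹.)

(C is a pure solid — omitted from Q_p.)
Q_p = P(CO)² / P(CO₂) = (13.1)² / (0.938) = 183
ΔG = RT ln(Q_p/K_p) = (8.314 J mol⁻¹ K⁻¹)(1200 K) × ln(183/47.8)
   = (9.977 kJ/mol)(1.342) = 13.4 kJ/mol
ΔG > 0, so the forward reaction is non-spontaneous (proceeds in reverse).

ΔG = 13.4 kJ/mol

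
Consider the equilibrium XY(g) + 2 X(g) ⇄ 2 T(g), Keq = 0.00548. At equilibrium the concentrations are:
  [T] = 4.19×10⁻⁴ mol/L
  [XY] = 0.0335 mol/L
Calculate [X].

At equilibrium, Keq = [T]² / ([XY]·[X]²) = 0.00548.
(4.19×10⁻⁴)² / ((0.0335)·([X])²) = 0.00548
[X]² = 9.56×10⁻⁴ ⇒ [X] = 0.0309 mol/L

[X] = 0.0309 mol/L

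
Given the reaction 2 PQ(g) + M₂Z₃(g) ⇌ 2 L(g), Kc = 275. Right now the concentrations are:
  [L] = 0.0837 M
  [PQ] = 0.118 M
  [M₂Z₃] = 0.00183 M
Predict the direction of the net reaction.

Qc = [L]² / ([PQ]²·[M₂Z₃]) = (0.0837)² / ((0.118)²·(0.00183)) = 275
Qc = 275 = Kc, so the system is already at equilibrium.

at equilibrium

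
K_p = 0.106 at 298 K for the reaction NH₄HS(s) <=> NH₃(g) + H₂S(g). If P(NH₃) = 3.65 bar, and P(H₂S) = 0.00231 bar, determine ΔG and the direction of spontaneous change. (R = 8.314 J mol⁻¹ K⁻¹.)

ΔG = -6.27 kJ/mol; the forward reaction is spontaneous

(NH₄HS is a pure solid — omitted from Q_p.)
Q_p = P(NH₃)·P(H₂S) = (3.65)·(0.00231) = 0.00843
ΔG = RT ln(Q_p/K_p) = (8.314 J mol⁻¹ K⁻¹)(298 K) × ln(0.00843/0.106)
   = (2.478 kJ/mol)(-2.532) = -6.27 kJ/mol
ΔG < 0, so the forward reaction is spontaneous (proceeds forward).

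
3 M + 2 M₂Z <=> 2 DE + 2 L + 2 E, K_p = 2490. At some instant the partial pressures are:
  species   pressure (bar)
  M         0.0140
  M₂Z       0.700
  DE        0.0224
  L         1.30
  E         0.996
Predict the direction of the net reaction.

in the forward direction

Q_p = P(DE)²·P(L)²·P(E)² / (P(M)³·P(M₂Z)²) = (0.0224)²·(1.30)²·(0.996)² / ((0.0140)³·(0.700)²) = 626
Q_p = 626 < K_p = 2490, so the forward reaction proceeds.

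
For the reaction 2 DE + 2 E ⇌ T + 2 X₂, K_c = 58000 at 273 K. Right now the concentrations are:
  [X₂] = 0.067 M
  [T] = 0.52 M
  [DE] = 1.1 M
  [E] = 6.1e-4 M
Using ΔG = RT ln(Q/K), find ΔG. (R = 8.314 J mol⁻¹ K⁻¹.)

ΔG = -5.48 kJ/mol

Q_c = [T]·[X₂]² / ([DE]²·[E]²) = (0.52)·(0.067)² / ((1.1)²·(6.1e-4)²) = 5180
ΔG = RT ln(Q_c/K_c) = (8.314 J mol⁻¹ K⁻¹)(273 K) × ln(5180/58000)
   = (2.270 kJ/mol)(-2.416) = -5.48 kJ/mol
ΔG < 0, so the forward reaction is spontaneous (proceeds forward).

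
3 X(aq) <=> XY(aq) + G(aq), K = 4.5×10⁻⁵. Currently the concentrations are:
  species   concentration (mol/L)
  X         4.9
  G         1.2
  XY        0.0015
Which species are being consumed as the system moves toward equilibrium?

X (reactants)

Q = [XY]·[G] / [X]³ = (0.0015)·(1.2) / (4.9)³ = 1.5×10⁻⁵
Q = 1.5×10⁻⁵ < K = 4.5×10⁻⁵: net forward reaction.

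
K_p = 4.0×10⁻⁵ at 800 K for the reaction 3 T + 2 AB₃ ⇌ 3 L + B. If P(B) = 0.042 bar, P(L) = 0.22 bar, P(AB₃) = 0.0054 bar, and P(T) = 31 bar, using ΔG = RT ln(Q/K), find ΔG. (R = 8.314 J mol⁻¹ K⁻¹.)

Q_p = P(L)³·P(B) / (P(T)³·P(AB₃)²) = (0.22)³·(0.042) / ((31)³·(0.0054)²) = 5.15×10⁻⁴
ΔG = RT ln(Q_p/K_p) = (8.314 J mol⁻¹ K⁻¹)(800 K) × ln(5.15×10⁻⁴/4.0×10⁻⁵)
   = (6.651 kJ/mol)(2.555) = 17.0 kJ/mol
ΔG > 0, so the forward reaction is non-spontaneous (proceeds in reverse).

ΔG = 17.0 kJ/mol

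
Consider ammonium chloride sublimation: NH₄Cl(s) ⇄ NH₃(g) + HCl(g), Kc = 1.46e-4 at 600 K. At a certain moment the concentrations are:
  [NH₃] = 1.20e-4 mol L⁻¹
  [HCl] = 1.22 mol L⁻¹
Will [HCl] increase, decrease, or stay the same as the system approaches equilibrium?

(NH₄Cl is a pure solid — omitted from Qc.)
Qc = [NH₃]·[HCl] = (1.20e-4)·(1.22) = 1.46e-4
Qc = 1.46e-4 = Kc; the system is at equilibrium.

stay the same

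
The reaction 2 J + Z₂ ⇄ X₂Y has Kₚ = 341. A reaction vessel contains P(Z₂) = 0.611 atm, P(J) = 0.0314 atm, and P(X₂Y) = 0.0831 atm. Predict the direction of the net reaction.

Qₚ = P(X₂Y) / (P(J)²·P(Z₂)) = (0.0831) / ((0.0314)²·(0.611)) = 138
Qₚ = 138 < Kₚ = 341, so the forward reaction proceeds.

toward products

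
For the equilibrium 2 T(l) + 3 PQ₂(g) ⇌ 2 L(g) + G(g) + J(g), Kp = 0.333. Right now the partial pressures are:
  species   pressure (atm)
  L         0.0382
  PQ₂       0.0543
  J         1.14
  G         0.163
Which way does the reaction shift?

(T is a pure liquid — omitted from Qp.)
Qp = P(L)²·P(G)·P(J) / P(PQ₂)³ = (0.0382)²·(0.163)·(1.14) / (0.0543)³ = 1.69
Qp = 1.69 > Kp = 0.333, so the reverse reaction proceeds.

to the left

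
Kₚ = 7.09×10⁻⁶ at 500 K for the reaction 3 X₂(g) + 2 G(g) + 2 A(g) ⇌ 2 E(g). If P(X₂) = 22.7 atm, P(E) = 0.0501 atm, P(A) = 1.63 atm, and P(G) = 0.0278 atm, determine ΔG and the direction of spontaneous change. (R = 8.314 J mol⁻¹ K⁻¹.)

ΔG = 11.2 kJ/mol; the forward reaction is non-spontaneous

Qₚ = P(E)² / (P(X₂)³·P(G)²·P(A)²) = (0.0501)² / ((22.7)³·(0.0278)²·(1.63)²) = 1.05×10⁻⁴
ΔG = RT ln(Qₚ/Kₚ) = (8.314 J mol⁻¹ K⁻¹)(500 K) × ln(1.05×10⁻⁴/7.09×10⁻⁶)
   = (4.157 kJ/mol)(2.695) = 11.2 kJ/mol
ΔG > 0, so the forward reaction is non-spontaneous (proceeds in reverse).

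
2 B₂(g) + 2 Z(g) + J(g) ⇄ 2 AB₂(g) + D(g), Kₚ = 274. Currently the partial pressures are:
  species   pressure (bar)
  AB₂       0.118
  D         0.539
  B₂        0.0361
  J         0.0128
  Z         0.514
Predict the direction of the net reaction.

Qₚ = P(AB₂)²·P(D) / (P(B₂)²·P(Z)²·P(J)) = (0.118)²·(0.539) / ((0.0361)²·(0.514)²·(0.0128)) = 1700
Qₚ = 1700 > Kₚ = 274, so the reverse reaction proceeds.

reverse (toward reactants)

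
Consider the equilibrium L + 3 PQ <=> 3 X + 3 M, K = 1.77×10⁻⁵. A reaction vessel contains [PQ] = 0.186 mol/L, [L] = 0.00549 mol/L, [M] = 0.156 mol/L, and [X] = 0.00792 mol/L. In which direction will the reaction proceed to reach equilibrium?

reverse (toward reactants)

Q = [X]³·[M]³ / ([L]·[PQ]³) = (0.00792)³·(0.156)³ / ((0.00549)·(0.186)³) = 5.34×10⁻⁵
Q = 5.34×10⁻⁵ > K = 1.77×10⁻⁵, so the reverse reaction proceeds.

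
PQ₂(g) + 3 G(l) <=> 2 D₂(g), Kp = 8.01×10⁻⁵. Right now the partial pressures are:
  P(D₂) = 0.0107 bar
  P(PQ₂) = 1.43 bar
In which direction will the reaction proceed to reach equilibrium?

at equilibrium

(G is a pure liquid — omitted from Qp.)
Qp = P(D₂)² / P(PQ₂) = (0.0107)² / (1.43) = 8.01×10⁻⁵
Qp = 8.01×10⁻⁵ = Kp, so the system is already at equilibrium.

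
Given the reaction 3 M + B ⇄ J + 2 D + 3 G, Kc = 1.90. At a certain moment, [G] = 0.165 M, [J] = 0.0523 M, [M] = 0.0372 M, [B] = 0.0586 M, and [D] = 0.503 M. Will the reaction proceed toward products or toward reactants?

toward reactants

Qc = [J]·[D]²·[G]³ / ([M]³·[B]) = (0.0523)·(0.503)²·(0.165)³ / ((0.0372)³·(0.0586)) = 19.7
Qc = 19.7 > Kc = 1.90, so the reverse reaction proceeds.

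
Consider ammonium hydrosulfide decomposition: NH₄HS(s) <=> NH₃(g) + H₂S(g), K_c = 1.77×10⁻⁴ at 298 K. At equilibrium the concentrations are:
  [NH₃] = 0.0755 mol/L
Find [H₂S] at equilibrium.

(NH₄HS is a pure solid — omitted from K_c.)
At equilibrium, K_c = [NH₃]·[H₂S] = 1.77×10⁻⁴.
(0.0755)·([H₂S]) = 1.77×10⁻⁴
[H₂S] = 0.00234 mol/L

[H₂S] = 0.00234 mol/L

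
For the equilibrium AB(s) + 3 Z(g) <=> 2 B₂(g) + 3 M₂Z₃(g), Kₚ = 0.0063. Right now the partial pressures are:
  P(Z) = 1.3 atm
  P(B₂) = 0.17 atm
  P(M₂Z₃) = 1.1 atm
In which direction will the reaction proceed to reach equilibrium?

reverse (toward reactants)

(AB is a pure solid — omitted from Qₚ.)
Qₚ = P(B₂)²·P(M₂Z₃)³ / P(Z)³ = (0.17)²·(1.1)³ / (1.3)³ = 0.018
Qₚ = 0.018 > Kₚ = 0.0063, so the reverse reaction proceeds.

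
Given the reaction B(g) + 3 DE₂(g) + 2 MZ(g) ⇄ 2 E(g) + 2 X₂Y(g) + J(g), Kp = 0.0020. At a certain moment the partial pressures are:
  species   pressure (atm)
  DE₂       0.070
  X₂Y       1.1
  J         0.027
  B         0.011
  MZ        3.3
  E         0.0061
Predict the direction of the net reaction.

toward reactants

Qp = P(E)²·P(X₂Y)²·P(J) / (P(B)·P(DE₂)³·P(MZ)²) = (0.0061)²·(1.1)²·(0.027) / ((0.011)·(0.070)³·(3.3)²) = 0.030
Qp = 0.030 > Kp = 0.0020, so the reverse reaction proceeds.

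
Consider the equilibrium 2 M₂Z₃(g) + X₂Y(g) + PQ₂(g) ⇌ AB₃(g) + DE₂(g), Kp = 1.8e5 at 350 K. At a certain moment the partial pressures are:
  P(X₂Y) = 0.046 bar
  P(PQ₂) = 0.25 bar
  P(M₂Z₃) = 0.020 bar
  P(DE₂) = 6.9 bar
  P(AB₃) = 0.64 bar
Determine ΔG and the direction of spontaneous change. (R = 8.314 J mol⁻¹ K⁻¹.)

Qp = P(AB₃)·P(DE₂) / (P(M₂Z₃)²·P(X₂Y)·P(PQ₂)) = (0.64)·(6.9) / ((0.020)²·(0.046)·(0.25)) = 9.60e5
ΔG = RT ln(Qp/Kp) = (8.314 J mol⁻¹ K⁻¹)(350 K) × ln(9.60e5/1.8e5)
   = (2.910 kJ/mol)(1.674) = 4.87 kJ/mol
ΔG > 0, so the forward reaction is non-spontaneous (proceeds in reverse).

ΔG = 4.87 kJ/mol; the forward reaction is non-spontaneous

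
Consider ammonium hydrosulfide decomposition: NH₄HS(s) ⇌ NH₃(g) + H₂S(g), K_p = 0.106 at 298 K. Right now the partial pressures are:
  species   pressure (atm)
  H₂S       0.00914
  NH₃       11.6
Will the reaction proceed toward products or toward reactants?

(NH₄HS is a pure solid — omitted from Q_p.)
Q_p = P(NH₃)·P(H₂S) = (11.6)·(0.00914) = 0.106
Q_p = 0.106 = K_p, so the system is already at equilibrium.

at equilibrium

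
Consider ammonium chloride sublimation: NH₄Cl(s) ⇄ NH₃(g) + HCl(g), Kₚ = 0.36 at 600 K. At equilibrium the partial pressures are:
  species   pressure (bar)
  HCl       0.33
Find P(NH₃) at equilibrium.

(NH₄Cl is a pure solid — omitted from Kₚ.)
At equilibrium, Kₚ = P(NH₃)·P(HCl) = 0.36.
(P(NH₃))·(0.33) = 0.36
P(NH₃) = 1.09 = 1.1 bar

P(NH₃) = 1.1 bar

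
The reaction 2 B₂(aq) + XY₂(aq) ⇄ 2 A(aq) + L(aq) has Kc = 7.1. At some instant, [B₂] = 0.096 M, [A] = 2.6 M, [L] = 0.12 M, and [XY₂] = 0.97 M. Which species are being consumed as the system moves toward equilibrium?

Qc = [A]²·[L] / ([B₂]²·[XY₂]) = (2.6)²·(0.12) / ((0.096)²·(0.97)) = 91
Qc = 91 > Kc = 7.1: net reverse reaction.

A, L (products)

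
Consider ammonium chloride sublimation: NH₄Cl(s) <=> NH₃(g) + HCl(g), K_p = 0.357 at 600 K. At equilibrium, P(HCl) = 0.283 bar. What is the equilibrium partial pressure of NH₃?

P(NH₃) = 1.26 bar

(NH₄Cl is a pure solid — omitted from K_p.)
At equilibrium, K_p = P(NH₃)·P(HCl) = 0.357.
(P(NH₃))·(0.283) = 0.357
P(NH₃) = 1.26 bar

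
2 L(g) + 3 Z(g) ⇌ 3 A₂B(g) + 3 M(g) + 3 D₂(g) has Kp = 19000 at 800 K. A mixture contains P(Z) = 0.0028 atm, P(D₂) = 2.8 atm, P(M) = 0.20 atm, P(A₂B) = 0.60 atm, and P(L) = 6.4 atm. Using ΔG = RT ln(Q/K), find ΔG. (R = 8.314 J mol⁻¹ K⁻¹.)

ΔG = 5.31 kJ/mol

Qp = P(A₂B)³·P(M)³·P(D₂)³ / (P(L)²·P(Z)³) = (0.60)³·(0.20)³·(2.8)³ / ((6.4)²·(0.0028)³) = 42200
ΔG = RT ln(Qp/Kp) = (8.314 J mol⁻¹ K⁻¹)(800 K) × ln(42200/19000)
   = (6.651 kJ/mol)(0.7980) = 5.31 kJ/mol
ΔG > 0, so the forward reaction is non-spontaneous (proceeds in reverse).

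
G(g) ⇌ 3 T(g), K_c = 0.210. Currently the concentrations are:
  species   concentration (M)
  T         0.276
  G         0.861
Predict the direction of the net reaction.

toward products

Q_c = [T]³ / [G] = (0.276)³ / (0.861) = 0.0244
Q_c = 0.0244 < K_c = 0.210, so the forward reaction proceeds.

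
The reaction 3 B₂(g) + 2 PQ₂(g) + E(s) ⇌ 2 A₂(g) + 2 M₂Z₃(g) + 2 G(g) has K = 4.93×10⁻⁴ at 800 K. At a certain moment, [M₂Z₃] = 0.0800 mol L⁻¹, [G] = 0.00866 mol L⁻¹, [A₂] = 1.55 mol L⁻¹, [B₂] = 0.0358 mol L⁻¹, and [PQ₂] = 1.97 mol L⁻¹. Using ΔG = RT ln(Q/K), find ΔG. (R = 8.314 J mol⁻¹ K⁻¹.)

ΔG = 17.1 kJ/mol

(E is a pure solid — omitted from Q.)
Q = [A₂]²·[M₂Z₃]²·[G]² / ([B₂]³·[PQ₂]²) = (1.55)²·(0.0800)²·(0.00866)² / ((0.0358)³·(1.97)²) = 0.00648
ΔG = RT ln(Q/K) = (8.314 J mol⁻¹ K⁻¹)(800 K) × ln(0.00648/4.93×10⁻⁴)
   = (6.651 kJ/mol)(2.576) = 17.1 kJ/mol
ΔG > 0, so the forward reaction is non-spontaneous (proceeds in reverse).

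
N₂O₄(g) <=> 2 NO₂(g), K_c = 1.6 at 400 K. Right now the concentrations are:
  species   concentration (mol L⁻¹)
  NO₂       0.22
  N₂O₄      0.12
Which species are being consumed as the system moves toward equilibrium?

Q_c = [NO₂]² / [N₂O₄] = (0.22)² / (0.12) = 0.40
Q_c = 0.40 < K_c = 1.6: net forward reaction.

N₂O₄ (reactants)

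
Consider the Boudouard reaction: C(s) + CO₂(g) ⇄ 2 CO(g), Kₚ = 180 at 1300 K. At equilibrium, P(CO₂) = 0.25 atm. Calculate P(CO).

P(CO) = 6.7 atm

(C is a pure solid — omitted from Kₚ.)
At equilibrium, Kₚ = P(CO)² / P(CO₂) = 180.
(P(CO))² / (0.25) = 180
P(CO)² = 45.0 ⇒ P(CO) = 6.7 atm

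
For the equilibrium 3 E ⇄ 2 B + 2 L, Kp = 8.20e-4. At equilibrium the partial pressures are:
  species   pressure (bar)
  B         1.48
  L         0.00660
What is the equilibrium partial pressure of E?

At equilibrium, Kp = P(B)²·P(L)² / P(E)³ = 8.20e-4.
(1.48)²·(0.00660)² / (P(E))³ = 8.20e-4
P(E)³ = 0.116 ⇒ P(E) = 0.488 bar

P(E) = 0.488 bar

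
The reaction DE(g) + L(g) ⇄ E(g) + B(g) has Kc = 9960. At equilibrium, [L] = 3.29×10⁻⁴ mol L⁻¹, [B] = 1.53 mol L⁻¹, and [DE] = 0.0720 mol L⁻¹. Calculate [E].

At equilibrium, Kc = [E]·[B] / ([DE]·[L]) = 9960.
([E])·(1.53) / ((0.0720)·(3.29×10⁻⁴)) = 9960
[E] = 0.154 mol L⁻¹

[E] = 0.154 mol L⁻¹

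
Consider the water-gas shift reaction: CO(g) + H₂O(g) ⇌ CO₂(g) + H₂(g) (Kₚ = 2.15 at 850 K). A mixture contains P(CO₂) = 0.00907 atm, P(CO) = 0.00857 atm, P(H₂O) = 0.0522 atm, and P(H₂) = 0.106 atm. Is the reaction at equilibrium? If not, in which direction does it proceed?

Qₚ = P(CO₂)·P(H₂) / (P(CO)·P(H₂O)) = (0.00907)·(0.106) / ((0.00857)·(0.0522)) = 2.15
Qₚ = 2.15 = Kₚ, so the system is already at equilibrium.

neither direction; the system is at equilibrium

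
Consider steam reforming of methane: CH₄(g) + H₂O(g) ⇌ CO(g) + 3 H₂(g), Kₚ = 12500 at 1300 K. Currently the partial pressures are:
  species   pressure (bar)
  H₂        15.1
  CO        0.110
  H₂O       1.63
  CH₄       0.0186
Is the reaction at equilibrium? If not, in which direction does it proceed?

neither direction; the system is at equilibrium

Qₚ = P(CO)·P(H₂)³ / (P(CH₄)·P(H₂O)) = (0.110)·(15.1)³ / ((0.0186)·(1.63)) = 12500
Qₚ = 12500 = Kₚ, so the system is already at equilibrium.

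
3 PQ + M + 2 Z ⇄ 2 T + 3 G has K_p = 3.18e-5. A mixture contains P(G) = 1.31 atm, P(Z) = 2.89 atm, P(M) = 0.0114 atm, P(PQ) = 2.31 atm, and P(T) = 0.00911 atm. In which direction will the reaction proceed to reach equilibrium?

to the left

Q_p = P(T)²·P(G)³ / (P(PQ)³·P(M)·P(Z)²) = (0.00911)²·(1.31)³ / ((2.31)³·(0.0114)·(2.89)²) = 1.59e-4
Q_p = 1.59e-4 > K_p = 3.18e-5, so the reverse reaction proceeds.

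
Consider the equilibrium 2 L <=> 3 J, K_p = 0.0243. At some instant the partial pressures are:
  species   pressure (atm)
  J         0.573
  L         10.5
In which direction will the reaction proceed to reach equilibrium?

Q_p = P(J)³ / P(L)² = (0.573)³ / (10.5)² = 0.00171
Q_p = 0.00171 < K_p = 0.0243, so the forward reaction proceeds.

toward products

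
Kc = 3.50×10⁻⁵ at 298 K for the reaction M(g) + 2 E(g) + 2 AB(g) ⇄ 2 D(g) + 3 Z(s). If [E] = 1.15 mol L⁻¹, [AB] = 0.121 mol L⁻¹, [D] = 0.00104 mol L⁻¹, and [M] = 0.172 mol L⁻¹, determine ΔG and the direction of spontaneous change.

ΔG = 5.52 kJ/mol; the forward reaction is non-spontaneous

(Z is a pure solid — omitted from Qc.)
Qc = [D]² / ([M]·[E]²·[AB]²) = (0.00104)² / ((0.172)·(1.15)²·(0.121)²) = 3.25×10⁻⁴
ΔG = RT ln(Qc/Kc) = (8.314 J mol⁻¹ K⁻¹)(298 K) × ln(3.25×10⁻⁴/3.50×10⁻⁵)
   = (2.478 kJ/mol)(2.228) = 5.52 kJ/mol
ΔG > 0, so the forward reaction is non-spontaneous (proceeds in reverse).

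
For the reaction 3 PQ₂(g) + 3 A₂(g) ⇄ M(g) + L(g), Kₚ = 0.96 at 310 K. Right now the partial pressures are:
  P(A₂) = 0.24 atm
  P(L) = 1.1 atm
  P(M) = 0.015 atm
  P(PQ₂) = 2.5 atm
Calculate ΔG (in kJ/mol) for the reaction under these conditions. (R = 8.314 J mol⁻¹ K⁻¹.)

ΔG = -6.52 kJ/mol

Qₚ = P(M)·P(L) / (P(PQ₂)³·P(A₂)³) = (0.015)·(1.1) / ((2.5)³·(0.24)³) = 0.0764
ΔG = RT ln(Qₚ/Kₚ) = (8.314 J mol⁻¹ K⁻¹)(310 K) × ln(0.0764/0.96)
   = (2.577 kJ/mol)(-2.531) = -6.52 kJ/mol
ΔG < 0, so the forward reaction is spontaneous (proceeds forward).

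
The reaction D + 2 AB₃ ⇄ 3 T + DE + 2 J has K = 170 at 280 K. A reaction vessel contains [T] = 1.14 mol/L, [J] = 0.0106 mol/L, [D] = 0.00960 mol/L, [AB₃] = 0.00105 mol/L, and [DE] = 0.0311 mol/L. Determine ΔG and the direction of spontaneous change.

Q = [T]³·[DE]·[J]² / ([D]·[AB₃]²) = (1.14)³·(0.0311)·(0.0106)² / ((0.00960)·(0.00105)²) = 489
ΔG = RT ln(Q/K) = (8.314 J mol⁻¹ K⁻¹)(280 K) × ln(489/170)
   = (2.328 kJ/mol)(1.057) = 2.46 kJ/mol
ΔG > 0, so the forward reaction is non-spontaneous (proceeds in reverse).

ΔG = 2.46 kJ/mol; the forward reaction is non-spontaneous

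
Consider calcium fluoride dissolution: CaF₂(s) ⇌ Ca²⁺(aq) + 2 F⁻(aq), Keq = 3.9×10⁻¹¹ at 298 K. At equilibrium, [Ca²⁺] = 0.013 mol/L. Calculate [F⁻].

(CaF₂ is a pure solid — omitted from Keq.)
At equilibrium, Keq = [Ca²⁺]·[F⁻]² = 3.9×10⁻¹¹.
(0.013)·([F⁻])² = 3.9×10⁻¹¹
[F⁻]² = 3.00×10⁻⁹ ⇒ [F⁻] = 5.5×10⁻⁵ mol/L

[F⁻] = 5.5×10⁻⁵ mol/L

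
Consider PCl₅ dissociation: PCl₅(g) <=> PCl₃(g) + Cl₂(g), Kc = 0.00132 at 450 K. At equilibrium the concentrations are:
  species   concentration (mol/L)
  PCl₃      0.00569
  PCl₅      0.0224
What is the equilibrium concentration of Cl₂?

[Cl₂] = 0.00520 mol/L

At equilibrium, Kc = [PCl₃]·[Cl₂] / [PCl₅] = 0.00132.
(0.00569)·([Cl₂]) / (0.0224) = 0.00132
[Cl₂] = 0.00520 mol/L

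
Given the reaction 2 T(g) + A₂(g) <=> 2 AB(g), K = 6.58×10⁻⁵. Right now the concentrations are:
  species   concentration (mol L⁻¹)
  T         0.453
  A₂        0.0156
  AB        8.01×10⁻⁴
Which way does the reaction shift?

Q = [AB]² / ([T]²·[A₂]) = (8.01×10⁻⁴)² / ((0.453)²·(0.0156)) = 2.00×10⁻⁴
Q = 2.00×10⁻⁴ > K = 6.58×10⁻⁵, so the reverse reaction proceeds.

in the reverse direction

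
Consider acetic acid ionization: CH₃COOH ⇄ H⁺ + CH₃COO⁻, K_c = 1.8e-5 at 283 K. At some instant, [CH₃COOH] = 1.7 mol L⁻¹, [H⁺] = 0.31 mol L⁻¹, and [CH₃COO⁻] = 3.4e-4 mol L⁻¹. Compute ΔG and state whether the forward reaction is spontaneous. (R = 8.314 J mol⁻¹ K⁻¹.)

ΔG = 2.91 kJ/mol; the forward reaction is non-spontaneous

Q_c = [H⁺]·[CH₃COO⁻] / [CH₃COOH] = (0.31)·(3.4e-4) / (1.7) = 6.20e-5
ΔG = RT ln(Q_c/K_c) = (8.314 J mol⁻¹ K⁻¹)(283 K) × ln(6.20e-5/1.8e-5)
   = (2.353 kJ/mol)(1.237) = 2.91 kJ/mol
ΔG > 0, so the forward reaction is non-spontaneous (proceeds in reverse).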